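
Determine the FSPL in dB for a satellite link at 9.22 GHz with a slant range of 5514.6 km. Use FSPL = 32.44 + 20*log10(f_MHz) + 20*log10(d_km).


f = 9.22 GHz = 9220.0000 MHz
d = 5514.6 km
FSPL = 32.44 + 20*log10(9220.0000) + 20*log10(5514.6)
FSPL = 32.44 + 79.2946 + 74.8303
FSPL = 186.5649 dB

186.5649 dB


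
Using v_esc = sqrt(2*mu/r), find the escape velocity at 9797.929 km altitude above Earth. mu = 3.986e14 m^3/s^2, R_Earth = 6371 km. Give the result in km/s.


r = 6371.0 + 9797.929 = 16168.9290 km = 1.6168929e+07 m
v_esc = sqrt(2*mu/r) = sqrt(2*3.986e14 / 1.6168929e+07)
v_esc = 7021.7121 m/s = 7.0217 km/s

7.0217 km/s


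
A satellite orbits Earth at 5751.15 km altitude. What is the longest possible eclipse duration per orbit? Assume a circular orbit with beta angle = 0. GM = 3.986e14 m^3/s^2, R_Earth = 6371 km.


r = 12122.1500 km
T = 221.3754 min
Eclipse fraction = arcsin(R_E/r)/pi = arcsin(6371.0000/12122.1500)/pi
= arcsin(0.5255668)/pi = 0.1761467
Eclipse duration = 0.1761467 * 221.3754 = 38.9946 min

38.9946 minutes


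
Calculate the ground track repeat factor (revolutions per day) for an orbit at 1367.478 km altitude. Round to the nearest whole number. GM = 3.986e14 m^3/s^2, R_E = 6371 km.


r = 7.738478e+06 m
T = 2*pi*sqrt(r^3/mu) = 6774.7699 s = 112.9128 min
revs/day = 1440 / 112.9128 = 12.7532
Rounded: 13 revolutions per day

13 revolutions per day


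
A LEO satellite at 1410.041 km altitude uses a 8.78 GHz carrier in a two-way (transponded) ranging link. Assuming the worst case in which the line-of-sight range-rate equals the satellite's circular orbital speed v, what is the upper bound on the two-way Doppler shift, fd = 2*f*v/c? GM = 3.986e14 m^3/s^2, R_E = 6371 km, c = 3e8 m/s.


r = 7.781041e+06 m
v = sqrt(mu/r) = 7157.3095 m/s (worst-case radial velocity)
f = 8.78 GHz = 8.78e+09 Hz
fd = 2*f*v/c = 2*8.78e+09*7157.3095/3.0e+08
fd = 418941.1805 Hz

418941.1805 Hz


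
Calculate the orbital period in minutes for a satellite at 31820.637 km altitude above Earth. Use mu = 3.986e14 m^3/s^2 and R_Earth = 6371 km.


r = 38191.6370 km = 3.8191637e+07 m
T = 2*pi*sqrt(r^3/mu) = 2*pi*sqrt(5.5706365e+22 / 3.986e14)
T = 74278.5867 s = 1237.9764 min

1237.9764 minutes


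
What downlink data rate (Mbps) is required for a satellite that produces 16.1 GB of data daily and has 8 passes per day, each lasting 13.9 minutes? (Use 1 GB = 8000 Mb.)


total contact time = 8 * 13.9 * 60 = 6672.0000 s
data = 16.1 GB = 128800.0000 Mb
rate = 128800.0000 / 6672.0000 = 19.3046 Mbps

19.3046 Mbps


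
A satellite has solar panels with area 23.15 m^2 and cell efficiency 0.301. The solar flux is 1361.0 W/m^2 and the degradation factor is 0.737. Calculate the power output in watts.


P = area * eta * S * degradation
P = 23.15 * 0.301 * 1361.0 * 0.737
P = 6989.4516 W

6989.4516 W


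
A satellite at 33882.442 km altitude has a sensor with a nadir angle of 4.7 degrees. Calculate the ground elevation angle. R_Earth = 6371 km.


r = R_E + alt = 40253.4420 km
Law of sines in the satellite / Earth-center / ground-point triangle:
  sin(nadir)/R_E = sin(90 + el)/r  =>  cos(el) = (r/R_E)*sin(nadir)
cos(el) = (40253.4420 / 6371.0000) * sin(4.7 deg) = 0.5177063
el = arccos(0.5177063) = 58.8215 deg
(Earth-central angle = 90 - nadir - el = 26.4785 deg)

58.8215 degrees


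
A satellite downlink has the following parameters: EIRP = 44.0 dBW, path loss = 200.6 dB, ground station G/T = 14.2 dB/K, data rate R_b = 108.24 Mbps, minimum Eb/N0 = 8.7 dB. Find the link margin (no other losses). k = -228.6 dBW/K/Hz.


C/N0 = EIRP - FSPL + G/T - k = 44.0 - 200.6 + 14.2 - (-228.6)
C/N0 = 86.2000 dB-Hz
R_b = 108.24 Mbps = 1.0824e+08 bps -> 10*log10(R_b) = 80.3439 dB-Hz
Eb/N0 = C/N0 - 10*log10(R_b) = 86.2000 - 80.3439 = 5.8561 dB
Margin = Eb/N0 - Eb/N0_req = 5.8561 - 8.7 = -2.8439 dB (negative margin: link does not close)

-2.8439 dB


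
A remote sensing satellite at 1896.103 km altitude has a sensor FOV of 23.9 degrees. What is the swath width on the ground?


FOV = 23.9 deg = 0.4171337 rad
swath = 2 * alt * tan(FOV/2) = 2 * 1896.103 * tan(0.2085668)
swath = 2 * 1896.103 * 0.2116446
swath = 802.6001 km

802.6001 km


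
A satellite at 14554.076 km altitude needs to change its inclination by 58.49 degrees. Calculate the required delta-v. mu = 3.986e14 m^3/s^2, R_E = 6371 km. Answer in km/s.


r = 20925.0760 km = 2.0925076e+07 m
V = sqrt(mu/r) = 4364.5063 m/s
di = 58.49 deg = 1.0208 rad
dV = 2*V*sin(di/2) = 2*4364.5063*sin(0.5104215)
dV = 4264.5163 m/s = 4.2645 km/s

4.2645 km/s


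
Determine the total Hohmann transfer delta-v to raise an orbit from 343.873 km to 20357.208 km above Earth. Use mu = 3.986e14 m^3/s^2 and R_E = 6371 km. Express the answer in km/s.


r1 = 6714.8730 km = 6.714873e+06 m
r2 = 26728.2080 km = 2.6728208e+07 m
dv1 = sqrt(mu/r1)*(sqrt(2*r2/(r1+r2)) - 1) = 2036.2488 m/s
dv2 = sqrt(mu/r2)*(1 - sqrt(2*r1/(r1+r2))) = 1414.5742 m/s
total dv = |dv1| + |dv2| = 2036.2488 + 1414.5742 = 3450.8230 m/s = 3.4508 km/s

3.4508 km/s


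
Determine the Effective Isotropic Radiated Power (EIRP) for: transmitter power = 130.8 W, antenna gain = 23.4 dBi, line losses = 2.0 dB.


Pt = 130.8 W = 21.1661 dBW
EIRP = Pt_dBW + Gt - losses = 21.1661 + 23.4 - 2.0 = 42.5661 dBW

42.5661 dBW


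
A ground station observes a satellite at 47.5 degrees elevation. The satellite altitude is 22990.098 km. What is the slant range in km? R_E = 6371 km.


h = 22990.098 km, el = 47.5 deg
d = -R_E*sin(el) + sqrt((R_E*sin(el))^2 + 2*R_E*h + h^2)
d = -6371.0000*sin(0.8290314) + sqrt((6371.0000*0.7372773)^2 + 2*6371.0000*22990.098 + 22990.098^2)
d = 24346.7050 km

24346.7050 km


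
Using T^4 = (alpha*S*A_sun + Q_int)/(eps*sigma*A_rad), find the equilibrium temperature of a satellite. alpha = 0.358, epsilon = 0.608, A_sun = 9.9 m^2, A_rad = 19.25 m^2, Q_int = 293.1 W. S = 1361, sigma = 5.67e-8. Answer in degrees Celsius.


Numerator = alpha*S*A_sun + Q_int = 0.358*1361*9.9 + 293.1 = 5116.7562 W
Denominator = eps*sigma*A_rad = 0.608*5.67e-8*19.25 = 6.636168e-07 W/K^4
T^4 = 7.7104079e+09 K^4
T = 296.3257 K = 23.1757 C

23.1757 degrees Celsius


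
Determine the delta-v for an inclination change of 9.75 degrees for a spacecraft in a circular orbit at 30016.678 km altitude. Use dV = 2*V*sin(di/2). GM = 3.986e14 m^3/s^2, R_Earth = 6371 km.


r = 36387.6780 km = 3.6387678e+07 m
V = sqrt(mu/r) = 3309.7217 m/s
di = 9.75 deg = 0.1701696 rad
dV = 2*V*sin(di/2) = 2*3309.7217*sin(0.0850848)
dV = 562.5347 m/s = 0.5625347 km/s

0.5625 km/s


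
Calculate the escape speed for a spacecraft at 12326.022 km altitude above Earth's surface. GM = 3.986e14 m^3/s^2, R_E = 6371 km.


r = 6371.0 + 12326.022 = 18697.0220 km = 1.8697022e+07 m
v_esc = sqrt(2*mu/r) = sqrt(2*3.986e14 / 1.8697022e+07)
v_esc = 6529.7631 m/s = 6.5298 km/s

6.5298 km/s


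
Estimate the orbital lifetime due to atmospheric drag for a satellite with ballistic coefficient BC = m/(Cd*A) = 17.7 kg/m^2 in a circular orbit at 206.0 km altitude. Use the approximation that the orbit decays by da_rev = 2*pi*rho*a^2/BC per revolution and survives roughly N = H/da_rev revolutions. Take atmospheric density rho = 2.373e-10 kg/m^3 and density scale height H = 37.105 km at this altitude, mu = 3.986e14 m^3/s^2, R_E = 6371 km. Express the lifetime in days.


a = R_E + alt = 6577.0000 km = 6.577e+06 m
da_rev = 2*pi*rho*a^2/BC = 2*pi*2.373e-10*(6.577e+06)^2/17.7 = 3643.846083 m per revolution
N = H/da_rev = 37105.0000 m / 3643.846083 m = 10.1829 revolutions
P = 2*pi*sqrt(a^3/mu) = 5308.2697 s
lifetime = N*P = 10.1829 * 5308.2697 = 54053.6961 s = 0.6256215 days

0.6256 days


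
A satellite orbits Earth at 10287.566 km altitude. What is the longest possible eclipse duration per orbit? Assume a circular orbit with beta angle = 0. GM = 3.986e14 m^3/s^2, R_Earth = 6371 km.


r = 16658.5660 km
T = 356.6288 min
Eclipse fraction = arcsin(R_E/r)/pi = arcsin(6371.0000/16658.5660)/pi
= arcsin(0.3824459)/pi = 0.1249182
Eclipse duration = 0.1249182 * 356.6288 = 44.5494 min

44.5494 minutes


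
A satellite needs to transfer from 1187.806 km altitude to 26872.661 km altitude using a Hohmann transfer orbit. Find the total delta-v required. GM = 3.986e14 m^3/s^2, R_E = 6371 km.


r1 = 7558.8060 km = 7.558806e+06 m
r2 = 33243.6610 km = 3.3243661e+07 m
dv1 = sqrt(mu/r1)*(sqrt(2*r2/(r1+r2)) - 1) = 2007.9924 m/s
dv2 = sqrt(mu/r2)*(1 - sqrt(2*r1/(r1+r2))) = 1354.9764 m/s
total dv = |dv1| + |dv2| = 2007.9924 + 1354.9764 = 3362.9688 m/s = 3.3630 km/s

3.3630 km/s


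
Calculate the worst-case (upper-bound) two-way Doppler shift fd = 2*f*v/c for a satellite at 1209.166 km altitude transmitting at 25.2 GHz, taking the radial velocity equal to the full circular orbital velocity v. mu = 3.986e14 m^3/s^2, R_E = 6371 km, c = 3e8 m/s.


r = 7.580166e+06 m
v = sqrt(mu/r) = 7251.5240 m/s (worst-case radial velocity)
f = 25.2 GHz = 2.52e+10 Hz
fd = 2*f*v/c = 2*2.52e+10*7251.5240/3.0e+08
fd = 1.218256e+06 Hz

1.2183e+06 Hz


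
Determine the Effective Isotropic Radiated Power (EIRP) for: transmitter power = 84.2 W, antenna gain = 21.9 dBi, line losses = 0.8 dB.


Pt = 84.2 W = 19.2531 dBW
EIRP = Pt_dBW + Gt - losses = 19.2531 + 21.9 - 0.8 = 40.3531 dBW

40.3531 dBW


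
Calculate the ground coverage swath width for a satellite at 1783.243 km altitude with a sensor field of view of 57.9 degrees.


FOV = 57.9 deg = 1.0105 rad
swath = 2 * alt * tan(FOV/2) = 2 * 1783.243 * tan(0.5052728)
swath = 2 * 1783.243 * 0.5531688
swath = 1972.8688 km

1972.8688 km


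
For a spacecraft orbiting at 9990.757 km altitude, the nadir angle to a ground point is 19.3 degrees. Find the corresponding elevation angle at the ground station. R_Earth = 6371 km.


r = R_E + alt = 16361.7570 km
Law of sines in the satellite / Earth-center / ground-point triangle:
  sin(nadir)/R_E = sin(90 + el)/r  =>  cos(el) = (r/R_E)*sin(nadir)
cos(el) = (16361.7570 / 6371.0000) * sin(19.3 deg) = 0.8488143
el = arccos(0.8488143) = 31.9171 deg
(Earth-central angle = 90 - nadir - el = 38.7829 deg)

31.9171 degrees


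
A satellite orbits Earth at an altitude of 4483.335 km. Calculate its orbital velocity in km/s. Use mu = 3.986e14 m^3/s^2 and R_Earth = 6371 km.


r = R_E + alt = 6371.0 + 4483.335 = 10854.3350 km = 1.0854335e+07 m
v = sqrt(mu/r) = sqrt(3.986e14 / 1.0854335e+07) = 6059.9220 m/s = 6.0599 km/s

6.0599 km/s


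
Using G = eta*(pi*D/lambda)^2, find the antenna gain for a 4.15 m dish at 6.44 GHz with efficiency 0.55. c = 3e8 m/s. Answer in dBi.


lambda = c/f = 3e8 / 6.44e+09 = 0.04658385 m
G = eta*(pi*D/lambda)^2 = 0.55*(pi*4.15/0.04658385)^2
G = 43081.2061 (linear)
G = 10*log10(43081.2061) = 46.3429 dBi

46.3429 dBi


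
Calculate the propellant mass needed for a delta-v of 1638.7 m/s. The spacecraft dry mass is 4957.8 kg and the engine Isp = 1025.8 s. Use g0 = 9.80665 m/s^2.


ve = Isp * g0 = 1025.8 * 9.80665 = 10059.661570 m/s
mass ratio = exp(dv/ve) = exp(1638.7/10059.661570) = 1.17691678
m_prop = m_dry * (mr - 1) = 4957.8 * (1.17691678 - 1)
m_prop = 877.1180 kg

877.1180 kg


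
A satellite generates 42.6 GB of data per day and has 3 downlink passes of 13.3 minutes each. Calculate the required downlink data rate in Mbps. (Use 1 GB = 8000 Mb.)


total contact time = 3 * 13.3 * 60 = 2394.0000 s
data = 42.6 GB = 340800.0000 Mb
rate = 340800.0000 / 2394.0000 = 142.3559 Mbps

142.3559 Mbps


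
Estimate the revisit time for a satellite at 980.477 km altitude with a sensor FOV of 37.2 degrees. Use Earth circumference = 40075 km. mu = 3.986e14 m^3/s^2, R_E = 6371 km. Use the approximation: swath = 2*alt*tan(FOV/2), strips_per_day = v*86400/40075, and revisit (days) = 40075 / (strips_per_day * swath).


swath = 2*980.477*tan(0.3246312) = 659.9339 km
v = sqrt(mu/r) = 7363.4501 m/s = 7.3635 km/s
strips/day = v*86400/40075 = 7.3635*86400/40075 = 15.8753
coverage/day = strips * swath = 15.8753 * 659.9339 = 10476.6399 km
revisit = 40075 / 10476.6399 = 3.8252 days

3.8252 days


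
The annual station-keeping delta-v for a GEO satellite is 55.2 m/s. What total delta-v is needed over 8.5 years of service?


dV = rate * years = 55.2 * 8.5
dV = 469.2000 m/s

469.2000 m/s


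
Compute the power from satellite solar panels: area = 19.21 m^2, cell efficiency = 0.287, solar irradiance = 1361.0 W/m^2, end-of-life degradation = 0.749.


P = area * eta * S * degradation
P = 19.21 * 0.287 * 1361.0 * 0.749
P = 5620.1668 W

5620.1668 W


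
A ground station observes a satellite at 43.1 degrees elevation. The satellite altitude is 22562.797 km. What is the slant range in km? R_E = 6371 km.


h = 22562.797 km, el = 43.1 deg
d = -R_E*sin(el) + sqrt((R_E*sin(el))^2 + 2*R_E*h + h^2)
d = -6371.0000*sin(0.7522369) + sqrt((6371.0000*0.6832738)^2 + 2*6371.0000*22562.797 + 22562.797^2)
d = 24204.2571 km

24204.2571 km


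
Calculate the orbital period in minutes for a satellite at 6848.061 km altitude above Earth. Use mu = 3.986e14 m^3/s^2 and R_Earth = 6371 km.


r = 13219.0610 km = 1.3219061e+07 m
T = 2*pi*sqrt(r^3/mu) = 2*pi*sqrt(2.309946e+21 / 3.986e14)
T = 15125.5833 s = 252.0931 min

252.0931 minutes


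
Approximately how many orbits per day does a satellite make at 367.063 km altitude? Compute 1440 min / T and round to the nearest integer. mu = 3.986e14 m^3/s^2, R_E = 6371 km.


r = 6.738063e+06 m
T = 2*pi*sqrt(r^3/mu) = 5504.4486 s = 91.7408 min
revs/day = 1440 / 91.7408 = 15.6964
Rounded: 16 revolutions per day

16 revolutions per day


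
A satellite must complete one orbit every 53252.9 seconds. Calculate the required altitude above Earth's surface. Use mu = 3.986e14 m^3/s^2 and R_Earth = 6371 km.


T = 53252.9 s
r = (mu*T^2/(4*pi^2))^(1/3) = (3.986e14 * 53252.9^2 / (4*pi^2))^(1/3)
r = 3.059295e+07 m = 30592.9503 km
alt = r - R_E = 30592.9503 - 6371 = 24221.9503 km

24221.9503 km


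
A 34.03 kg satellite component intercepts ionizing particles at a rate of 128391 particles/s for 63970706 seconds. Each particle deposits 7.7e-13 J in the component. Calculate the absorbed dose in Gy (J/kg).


Total energy deposited = rate * time * E_per
  = 128391 * 63970706 * 7.7e-13 = 6.3242 J
Dose = E_total / mass = 6.3242 / 34.03
Dose = 0.1858423 Gy

0.1858 Gy


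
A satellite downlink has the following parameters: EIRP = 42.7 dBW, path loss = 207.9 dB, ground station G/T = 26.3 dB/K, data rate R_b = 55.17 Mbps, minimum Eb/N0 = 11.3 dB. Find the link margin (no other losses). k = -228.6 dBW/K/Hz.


C/N0 = EIRP - FSPL + G/T - k = 42.7 - 207.9 + 26.3 - (-228.6)
C/N0 = 89.7000 dB-Hz
R_b = 55.17 Mbps = 5.517e+07 bps -> 10*log10(R_b) = 77.4170 dB-Hz
Eb/N0 = C/N0 - 10*log10(R_b) = 89.7000 - 77.4170 = 12.2830 dB
Margin = Eb/N0 - Eb/N0_req = 12.2830 - 11.3 = 0.9829702 dB (link closes)

0.9830 dB


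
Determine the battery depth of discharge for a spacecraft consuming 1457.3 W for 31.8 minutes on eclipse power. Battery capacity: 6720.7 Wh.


E_used = P * t / 60 = 1457.3 * 31.8 / 60 = 772.3690 Wh
DOD = E_used / E_total * 100 = 772.3690 / 6720.7 * 100
DOD = 11.4924 %

11.4924 %


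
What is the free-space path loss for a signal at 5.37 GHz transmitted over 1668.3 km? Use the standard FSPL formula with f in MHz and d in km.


f = 5.37 GHz = 5370.0000 MHz
d = 1668.3 km
FSPL = 32.44 + 20*log10(5370.0000) + 20*log10(1668.3)
FSPL = 32.44 + 74.5995 + 64.4455
FSPL = 171.4850 dB

171.4850 dB


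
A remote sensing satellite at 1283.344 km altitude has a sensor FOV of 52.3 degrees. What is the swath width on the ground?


FOV = 52.3 deg = 0.9128072 rad
swath = 2 * alt * tan(FOV/2) = 2 * 1283.344 * tan(0.4564036)
swath = 2 * 1283.344 * 0.4909775
swath = 1260.1861 km

1260.1861 km


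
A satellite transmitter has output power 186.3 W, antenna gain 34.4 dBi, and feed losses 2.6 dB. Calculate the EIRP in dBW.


Pt = 186.3 W = 22.7021 dBW
EIRP = Pt_dBW + Gt - losses = 22.7021 + 34.4 - 2.6 = 54.5021 dBW

54.5021 dBW


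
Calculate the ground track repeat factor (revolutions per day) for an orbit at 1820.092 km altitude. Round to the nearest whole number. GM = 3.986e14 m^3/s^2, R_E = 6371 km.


r = 8.191092e+06 m
T = 2*pi*sqrt(r^3/mu) = 7377.7499 s = 122.9625 min
revs/day = 1440 / 122.9625 = 11.7109
Rounded: 12 revolutions per day

12 revolutions per day


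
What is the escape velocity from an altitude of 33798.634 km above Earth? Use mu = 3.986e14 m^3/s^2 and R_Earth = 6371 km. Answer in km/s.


r = 6371.0 + 33798.634 = 40169.6340 km = 4.0169634e+07 m
v_esc = sqrt(2*mu/r) = sqrt(2*3.986e14 / 4.0169634e+07)
v_esc = 4454.8666 m/s = 4.4549 km/s

4.4549 km/s


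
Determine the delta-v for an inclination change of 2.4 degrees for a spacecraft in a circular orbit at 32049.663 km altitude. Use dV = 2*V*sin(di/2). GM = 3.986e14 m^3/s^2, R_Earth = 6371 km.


r = 38420.6630 km = 3.8420663e+07 m
V = sqrt(mu/r) = 3220.9666 m/s
di = 2.4 deg = 0.0418879 rad
dV = 2*V*sin(di/2) = 2*3220.9666*sin(0.02094395)
dV = 134.9097 m/s = 0.1349097 km/s

0.1349 km/s


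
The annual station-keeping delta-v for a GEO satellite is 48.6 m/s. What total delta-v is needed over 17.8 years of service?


dV = rate * years = 48.6 * 17.8
dV = 865.0800 m/s

865.0800 m/s


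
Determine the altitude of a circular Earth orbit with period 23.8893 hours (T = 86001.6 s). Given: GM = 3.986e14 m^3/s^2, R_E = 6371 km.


T = 86001.6 s
r = (mu*T^2/(4*pi^2))^(1/3) = (3.986e14 * 86001.6^2 / (4*pi^2))^(1/3)
r = 4.2111128e+07 m = 42111.1279 km
alt = r - R_E = 42111.1279 - 6371 = 35740.1279 km

35740.1279 km


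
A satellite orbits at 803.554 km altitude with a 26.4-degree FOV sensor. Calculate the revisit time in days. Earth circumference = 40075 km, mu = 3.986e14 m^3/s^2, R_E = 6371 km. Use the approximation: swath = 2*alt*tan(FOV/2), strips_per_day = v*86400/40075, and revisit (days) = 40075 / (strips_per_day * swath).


swath = 2*803.554*tan(0.2303835) = 376.9438 km
v = sqrt(mu/r) = 7453.6877 m/s = 7.4537 km/s
strips/day = v*86400/40075 = 7.4537*86400/40075 = 16.0698
coverage/day = strips * swath = 16.0698 * 376.9438 = 6057.4241 km
revisit = 40075 / 6057.4241 = 6.6158 days

6.6158 days


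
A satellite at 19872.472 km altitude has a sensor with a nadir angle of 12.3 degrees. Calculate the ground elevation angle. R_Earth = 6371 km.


r = R_E + alt = 26243.4720 km
Law of sines in the satellite / Earth-center / ground-point triangle:
  sin(nadir)/R_E = sin(90 + el)/r  =>  cos(el) = (r/R_E)*sin(nadir)
cos(el) = (26243.4720 / 6371.0000) * sin(12.3 deg) = 0.8775164
el = arccos(0.8775164) = 28.6558 deg
(Earth-central angle = 90 - nadir - el = 49.0442 deg)

28.6558 degrees


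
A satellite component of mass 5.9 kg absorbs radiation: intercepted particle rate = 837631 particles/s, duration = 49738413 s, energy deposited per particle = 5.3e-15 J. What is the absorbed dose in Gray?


Total energy deposited = rate * time * E_per
  = 837631 * 49738413 * 5.3e-15 = 0.2208109 J
Dose = E_total / mass = 0.2208109 / 5.9
Dose = 0.03742558 Gy

0.0374 Gy


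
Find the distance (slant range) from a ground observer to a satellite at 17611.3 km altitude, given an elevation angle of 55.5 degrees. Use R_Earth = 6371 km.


h = 17611.3 km, el = 55.5 deg
d = -R_E*sin(el) + sqrt((R_E*sin(el))^2 + 2*R_E*h + h^2)
d = -6371.0000*sin(0.9686577) + sqrt((6371.0000*0.8241262)^2 + 2*6371.0000*17611.3 + 17611.3^2)
d = 18458.7499 km

18458.7499 km


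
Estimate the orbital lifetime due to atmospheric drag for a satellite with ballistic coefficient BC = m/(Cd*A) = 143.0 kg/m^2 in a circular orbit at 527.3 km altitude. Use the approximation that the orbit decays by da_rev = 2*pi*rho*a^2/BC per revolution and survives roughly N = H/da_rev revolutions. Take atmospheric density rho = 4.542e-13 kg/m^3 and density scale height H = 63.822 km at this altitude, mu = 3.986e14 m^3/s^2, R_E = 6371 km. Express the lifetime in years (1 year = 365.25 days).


a = R_E + alt = 6898.3000 km = 6.8983e+06 m
da_rev = 2*pi*rho*a^2/BC = 2*pi*4.542e-13*(6.8983e+06)^2/143.0 = 0.949675241 m per revolution
N = H/da_rev = 63822.0000 m / 0.949675241 m = 67204.0264 revolutions
P = 2*pi*sqrt(a^3/mu) = 5701.9622 s
lifetime = N*P = 67204.0264 * 5701.9622 = 3.8319482e+08 s = 4435.1252 days
years = 4435.1252 / 365.25 = 12.1427 years

12.1427 years


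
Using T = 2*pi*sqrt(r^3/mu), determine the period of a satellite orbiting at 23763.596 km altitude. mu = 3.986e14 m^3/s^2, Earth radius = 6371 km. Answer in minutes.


r = 30134.5960 km = 3.0134596e+07 m
T = 2*pi*sqrt(r^3/mu) = 2*pi*sqrt(2.7365042e+22 / 3.986e14)
T = 52060.6135 s = 867.6769 min

867.6769 minutes


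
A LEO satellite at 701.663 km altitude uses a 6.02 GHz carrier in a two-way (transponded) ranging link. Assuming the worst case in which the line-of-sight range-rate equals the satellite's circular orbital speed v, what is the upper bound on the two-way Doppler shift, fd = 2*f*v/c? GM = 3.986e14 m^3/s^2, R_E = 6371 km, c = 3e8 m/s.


r = 7.072663e+06 m
v = sqrt(mu/r) = 7507.1858 m/s (worst-case radial velocity)
f = 6.02 GHz = 6.02e+09 Hz
fd = 2*f*v/c = 2*6.02e+09*7507.1858/3.0e+08
fd = 301288.3901 Hz

301288.3901 Hz


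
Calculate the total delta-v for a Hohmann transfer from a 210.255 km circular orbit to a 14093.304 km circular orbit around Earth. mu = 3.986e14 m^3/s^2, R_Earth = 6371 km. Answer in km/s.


r1 = 6581.2550 km = 6.581255e+06 m
r2 = 20464.3040 km = 2.0464304e+07 m
dv1 = sqrt(mu/r1)*(sqrt(2*r2/(r1+r2)) - 1) = 1791.2863 m/s
dv2 = sqrt(mu/r2)*(1 - sqrt(2*r1/(r1+r2))) = 1334.4969 m/s
total dv = |dv1| + |dv2| = 1791.2863 + 1334.4969 = 3125.7832 m/s = 3.1258 km/s

3.1258 km/s


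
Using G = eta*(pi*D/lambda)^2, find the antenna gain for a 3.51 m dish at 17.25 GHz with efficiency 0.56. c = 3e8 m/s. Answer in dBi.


lambda = c/f = 3e8 / 1.725e+10 = 0.0173913 m
G = eta*(pi*D/lambda)^2 = 0.56*(pi*3.51/0.0173913)^2
G = 225132.2412 (linear)
G = 10*log10(225132.2412) = 53.5244 dBi

53.5244 dBi


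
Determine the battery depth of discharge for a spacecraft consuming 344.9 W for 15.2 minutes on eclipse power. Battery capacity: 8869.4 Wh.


E_used = P * t / 60 = 344.9 * 15.2 / 60 = 87.3747 Wh
DOD = E_used / E_total * 100 = 87.3747 / 8869.4 * 100
DOD = 0.9851249 %

0.9851 %


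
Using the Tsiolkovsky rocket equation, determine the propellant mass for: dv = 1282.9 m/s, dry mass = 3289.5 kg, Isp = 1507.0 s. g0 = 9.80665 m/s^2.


ve = Isp * g0 = 1507.0 * 9.80665 = 14778.621550 m/s
mass ratio = exp(dv/ve) = exp(1282.9/14778.621550) = 1.09068706
m_prop = m_dry * (mr - 1) = 3289.5 * (1.09068706 - 1)
m_prop = 298.3151 kg

298.3151 kg


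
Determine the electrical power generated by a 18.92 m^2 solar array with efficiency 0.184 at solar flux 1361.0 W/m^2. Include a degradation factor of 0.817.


P = area * eta * S * degradation
P = 18.92 * 0.184 * 1361.0 * 0.817
P = 3870.9640 W

3870.9640 W


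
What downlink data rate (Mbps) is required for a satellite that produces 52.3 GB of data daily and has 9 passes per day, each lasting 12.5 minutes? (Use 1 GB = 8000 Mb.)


total contact time = 9 * 12.5 * 60 = 6750.0000 s
data = 52.3 GB = 418400.0000 Mb
rate = 418400.0000 / 6750.0000 = 61.9852 Mbps

61.9852 Mbps


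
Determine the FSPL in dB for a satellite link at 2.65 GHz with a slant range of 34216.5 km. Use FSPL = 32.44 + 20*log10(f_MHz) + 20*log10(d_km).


f = 2.65 GHz = 2650.0000 MHz
d = 34216.5 km
FSPL = 32.44 + 20*log10(2650.0000) + 20*log10(34216.5)
FSPL = 32.44 + 68.4649 + 90.6847
FSPL = 191.5896 dB

191.5896 dB


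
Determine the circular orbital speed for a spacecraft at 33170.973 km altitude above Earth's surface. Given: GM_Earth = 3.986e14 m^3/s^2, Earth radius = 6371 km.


r = R_E + alt = 6371.0 + 33170.973 = 39541.9730 km = 3.9541973e+07 m
v = sqrt(mu/r) = sqrt(3.986e14 / 3.9541973e+07) = 3174.9689 m/s = 3.1750 km/s

3.1750 km/s


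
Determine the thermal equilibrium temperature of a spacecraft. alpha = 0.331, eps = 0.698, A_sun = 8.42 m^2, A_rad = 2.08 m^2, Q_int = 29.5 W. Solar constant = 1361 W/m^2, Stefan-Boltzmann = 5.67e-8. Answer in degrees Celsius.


Numerator = alpha*S*A_sun + Q_int = 0.331*1361*8.42 + 29.5 = 3822.6342 W
Denominator = eps*sigma*A_rad = 0.698*5.67e-8*2.08 = 8.2319328e-08 W/K^4
T^4 = 4.6436655e+10 K^4
T = 464.2108 K = 191.0608 C

191.0608 degrees Celsius


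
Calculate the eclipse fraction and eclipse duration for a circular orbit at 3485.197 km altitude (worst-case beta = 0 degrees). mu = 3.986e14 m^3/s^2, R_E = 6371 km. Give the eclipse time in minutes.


r = 9856.1970 km
T = 162.3021 min
Eclipse fraction = arcsin(R_E/r)/pi = arcsin(6371.0000/9856.1970)/pi
= arcsin(0.6463954)/pi = 0.2237243
Eclipse duration = 0.2237243 * 162.3021 = 36.3109 min

36.3109 minutes


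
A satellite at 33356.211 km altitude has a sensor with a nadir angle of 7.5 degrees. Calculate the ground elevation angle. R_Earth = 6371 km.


r = R_E + alt = 39727.2110 km
Law of sines in the satellite / Earth-center / ground-point triangle:
  sin(nadir)/R_E = sin(90 + el)/r  =>  cos(el) = (r/R_E)*sin(nadir)
cos(el) = (39727.2110 / 6371.0000) * sin(7.5 deg) = 0.8139133
el = arccos(0.8139133) = 35.5199 deg
(Earth-central angle = 90 - nadir - el = 46.9801 deg)

35.5199 degrees


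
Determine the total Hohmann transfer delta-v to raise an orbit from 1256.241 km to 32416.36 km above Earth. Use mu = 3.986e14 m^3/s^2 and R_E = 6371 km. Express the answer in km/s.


r1 = 7627.2410 km = 7.627241e+06 m
r2 = 38787.3600 km = 3.878736e+07 m
dv1 = sqrt(mu/r1)*(sqrt(2*r2/(r1+r2)) - 1) = 2116.7151 m/s
dv2 = sqrt(mu/r2)*(1 - sqrt(2*r1/(r1+r2))) = 1367.9188 m/s
total dv = |dv1| + |dv2| = 2116.7151 + 1367.9188 = 3484.6339 m/s = 3.4846 km/s

3.4846 km/s


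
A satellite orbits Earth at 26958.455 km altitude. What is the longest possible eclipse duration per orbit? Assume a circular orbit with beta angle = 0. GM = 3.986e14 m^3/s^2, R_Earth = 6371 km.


r = 33329.4550 km
T = 1009.2582 min
Eclipse fraction = arcsin(R_E/r)/pi = arcsin(6371.0000/33329.4550)/pi
= arcsin(0.1911522)/pi = 0.06122242
Eclipse duration = 0.06122242 * 1009.2582 = 61.7892 min

61.7892 minutes


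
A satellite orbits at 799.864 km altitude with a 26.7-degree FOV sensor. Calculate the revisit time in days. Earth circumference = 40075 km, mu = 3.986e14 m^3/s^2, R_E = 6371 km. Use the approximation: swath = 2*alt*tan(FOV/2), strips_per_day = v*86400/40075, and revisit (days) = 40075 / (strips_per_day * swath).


swath = 2*799.864*tan(0.2330015) = 379.6340 km
v = sqrt(mu/r) = 7455.6052 m/s = 7.4556 km/s
strips/day = v*86400/40075 = 7.4556*86400/40075 = 16.0740
coverage/day = strips * swath = 16.0740 * 379.6340 = 6102.2252 km
revisit = 40075 / 6102.2252 = 6.5673 days

6.5673 days


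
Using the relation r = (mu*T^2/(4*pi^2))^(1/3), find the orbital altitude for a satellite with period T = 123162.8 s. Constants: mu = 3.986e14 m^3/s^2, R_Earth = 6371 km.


T = 123162.8 s
r = (mu*T^2/(4*pi^2))^(1/3) = (3.986e14 * 123162.8^2 / (4*pi^2))^(1/3)
r = 5.3503093e+07 m = 53503.0929 km
alt = r - R_E = 53503.0929 - 6371 = 47132.0929 km

47132.0929 km


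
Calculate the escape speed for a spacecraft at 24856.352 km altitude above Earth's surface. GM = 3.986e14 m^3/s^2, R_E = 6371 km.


r = 6371.0 + 24856.352 = 31227.3520 km = 3.1227352e+07 m
v_esc = sqrt(2*mu/r) = sqrt(2*3.986e14 / 3.1227352e+07)
v_esc = 5052.6134 m/s = 5.0526 km/s

5.0526 km/s


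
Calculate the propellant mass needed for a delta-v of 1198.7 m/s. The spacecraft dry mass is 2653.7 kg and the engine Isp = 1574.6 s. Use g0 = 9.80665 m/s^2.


ve = Isp * g0 = 1574.6 * 9.80665 = 15441.551090 m/s
mass ratio = exp(dv/ve) = exp(1198.7/15441.551090) = 1.08072078
m_prop = m_dry * (mr - 1) = 2653.7 * (1.08072078 - 1)
m_prop = 214.2087 kg

214.2087 kg


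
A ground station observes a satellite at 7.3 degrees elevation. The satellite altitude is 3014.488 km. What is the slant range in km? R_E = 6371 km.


h = 3014.488 km, el = 7.3 deg
d = -R_E*sin(el) + sqrt((R_E*sin(el))^2 + 2*R_E*h + h^2)
d = -6371.0000*sin(0.127409) + sqrt((6371.0000*0.1270646)^2 + 2*6371.0000*3014.488 + 3014.488^2)
d = 6129.7135 km

6129.7135 km


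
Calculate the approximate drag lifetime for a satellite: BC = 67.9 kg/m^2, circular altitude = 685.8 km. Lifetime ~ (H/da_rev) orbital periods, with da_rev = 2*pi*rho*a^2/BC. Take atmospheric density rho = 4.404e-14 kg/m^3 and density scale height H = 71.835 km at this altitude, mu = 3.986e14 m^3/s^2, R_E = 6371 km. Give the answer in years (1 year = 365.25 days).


a = R_E + alt = 7056.8000 km = 7.0568e+06 m
da_rev = 2*pi*rho*a^2/BC = 2*pi*4.404e-14*(7.0568e+06)^2/67.9 = 0.202942508 m per revolution
N = H/da_rev = 71835.0000 m / 0.202942508 m = 353967.2433 revolutions
P = 2*pi*sqrt(a^3/mu) = 5899.6050 s
lifetime = N*P = 353967.2433 * 5899.6050 = 2.0882669e+09 s = 24169.7560 days
years = 24169.7560 / 365.25 = 66.1732 years

66.1732 years


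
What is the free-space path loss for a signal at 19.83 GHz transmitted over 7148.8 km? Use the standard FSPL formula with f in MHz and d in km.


f = 19.83 GHz = 19830.0000 MHz
d = 7148.8 km
FSPL = 32.44 + 20*log10(19830.0000) + 20*log10(7148.8)
FSPL = 32.44 + 85.9465 + 77.0847
FSPL = 195.4711 dB

195.4711 dB


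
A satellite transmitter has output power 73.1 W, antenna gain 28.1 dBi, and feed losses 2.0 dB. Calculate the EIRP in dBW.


Pt = 73.1 W = 18.6392 dBW
EIRP = Pt_dBW + Gt - losses = 18.6392 + 28.1 - 2.0 = 44.7392 dBW

44.7392 dBW


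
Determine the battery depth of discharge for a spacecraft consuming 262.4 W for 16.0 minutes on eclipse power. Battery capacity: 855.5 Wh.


E_used = P * t / 60 = 262.4 * 16.0 / 60 = 69.9733 Wh
DOD = E_used / E_total * 100 = 69.9733 / 855.5 * 100
DOD = 8.1792 %

8.1792 %


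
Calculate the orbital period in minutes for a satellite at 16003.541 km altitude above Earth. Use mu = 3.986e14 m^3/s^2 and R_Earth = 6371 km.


r = 22374.5410 km = 2.2374541e+07 m
T = 2*pi*sqrt(r^3/mu) = 2*pi*sqrt(1.1201145e+22 / 3.986e14)
T = 33307.5297 s = 555.1255 min

555.1255 minutes


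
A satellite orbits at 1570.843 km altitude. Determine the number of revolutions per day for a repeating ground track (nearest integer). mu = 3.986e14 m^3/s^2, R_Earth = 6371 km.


r = 7.941843e+06 m
T = 2*pi*sqrt(r^3/mu) = 7043.5754 s = 117.3929 min
revs/day = 1440 / 117.3929 = 12.2665
Rounded: 12 revolutions per day

12 revolutions per day


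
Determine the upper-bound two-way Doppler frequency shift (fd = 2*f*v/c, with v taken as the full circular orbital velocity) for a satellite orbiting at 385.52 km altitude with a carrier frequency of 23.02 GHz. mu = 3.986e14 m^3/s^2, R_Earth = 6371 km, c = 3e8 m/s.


r = 6.75652e+06 m
v = sqrt(mu/r) = 7680.8116 m/s (worst-case radial velocity)
f = 23.02 GHz = 2.302e+10 Hz
fd = 2*f*v/c = 2*2.302e+10*7680.8116/3.0e+08
fd = 1.1787486e+06 Hz

1.1787e+06 Hz


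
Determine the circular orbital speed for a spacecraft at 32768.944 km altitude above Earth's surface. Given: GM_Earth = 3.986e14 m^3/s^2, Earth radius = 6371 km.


r = R_E + alt = 6371.0 + 32768.944 = 39139.9440 km = 3.9139944e+07 m
v = sqrt(mu/r) = sqrt(3.986e14 / 3.9139944e+07) = 3191.2332 m/s = 3.1912 km/s

3.1912 km/s


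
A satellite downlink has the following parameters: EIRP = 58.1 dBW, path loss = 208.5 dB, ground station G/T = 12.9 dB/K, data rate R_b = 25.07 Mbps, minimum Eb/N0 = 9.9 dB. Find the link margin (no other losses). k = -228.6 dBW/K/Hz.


C/N0 = EIRP - FSPL + G/T - k = 58.1 - 208.5 + 12.9 - (-228.6)
C/N0 = 91.1000 dB-Hz
R_b = 25.07 Mbps = 2.507e+07 bps -> 10*log10(R_b) = 73.9915 dB-Hz
Eb/N0 = C/N0 - 10*log10(R_b) = 91.1000 - 73.9915 = 17.1085 dB
Margin = Eb/N0 - Eb/N0_req = 17.1085 - 9.9 = 7.2085 dB (link closes)

7.2085 dB


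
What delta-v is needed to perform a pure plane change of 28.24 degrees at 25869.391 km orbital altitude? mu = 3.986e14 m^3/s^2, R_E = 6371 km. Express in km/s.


r = 32240.3910 km = 3.2240391e+07 m
V = sqrt(mu/r) = 3516.1589 m/s
di = 28.24 deg = 0.492881 rad
dV = 2*V*sin(di/2) = 2*3516.1589*sin(0.2464405)
dV = 1715.5589 m/s = 1.7156 km/s

1.7156 km/s


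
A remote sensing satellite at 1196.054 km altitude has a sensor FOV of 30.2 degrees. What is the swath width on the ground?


FOV = 30.2 deg = 0.5270894 rad
swath = 2 * alt * tan(FOV/2) = 2 * 1196.054 * tan(0.2635447)
swath = 2 * 1196.054 * 0.2698207
swath = 645.4403 km

645.4403 km


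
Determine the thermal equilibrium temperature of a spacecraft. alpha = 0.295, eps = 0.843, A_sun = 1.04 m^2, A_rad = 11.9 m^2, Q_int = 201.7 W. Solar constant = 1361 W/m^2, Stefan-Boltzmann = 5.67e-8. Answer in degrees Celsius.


Numerator = alpha*S*A_sun + Q_int = 0.295*1361*1.04 + 201.7 = 619.2548 W
Denominator = eps*sigma*A_rad = 0.843*5.67e-8*11.9 = 5.6879739e-07 W/K^4
T^4 = 1.0887089e+09 K^4
T = 181.6469 K = -91.5031 C

-91.5031 degrees Celsius


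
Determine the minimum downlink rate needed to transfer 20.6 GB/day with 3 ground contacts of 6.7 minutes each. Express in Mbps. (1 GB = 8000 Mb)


total contact time = 3 * 6.7 * 60 = 1206.0000 s
data = 20.6 GB = 164800.0000 Mb
rate = 164800.0000 / 1206.0000 = 136.6501 Mbps

136.6501 Mbps


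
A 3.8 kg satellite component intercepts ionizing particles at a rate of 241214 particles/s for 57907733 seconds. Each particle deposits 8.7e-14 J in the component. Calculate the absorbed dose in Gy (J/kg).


Total energy deposited = rate * time * E_per
  = 241214 * 57907733 * 8.7e-14 = 1.2152 J
Dose = E_total / mass = 1.2152 / 3.8
Dose = 0.3197973 Gy

0.3198 Gy


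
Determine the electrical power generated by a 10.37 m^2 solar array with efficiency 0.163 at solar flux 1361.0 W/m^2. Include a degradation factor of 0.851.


P = area * eta * S * degradation
P = 10.37 * 0.163 * 1361.0 * 0.851
P = 1957.7356 W

1957.7356 W


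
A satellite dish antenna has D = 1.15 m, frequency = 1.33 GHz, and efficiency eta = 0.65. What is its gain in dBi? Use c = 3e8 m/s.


lambda = c/f = 3e8 / 1.33e+09 = 0.2255639 m
G = eta*(pi*D/lambda)^2 = 0.65*(pi*1.15/0.2255639)^2
G = 166.7514 (linear)
G = 10*log10(166.7514) = 22.2207 dBi

22.2207 dBi


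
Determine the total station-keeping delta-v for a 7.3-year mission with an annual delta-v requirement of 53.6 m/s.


dV = rate * years = 53.6 * 7.3
dV = 391.2800 m/s

391.2800 m/s


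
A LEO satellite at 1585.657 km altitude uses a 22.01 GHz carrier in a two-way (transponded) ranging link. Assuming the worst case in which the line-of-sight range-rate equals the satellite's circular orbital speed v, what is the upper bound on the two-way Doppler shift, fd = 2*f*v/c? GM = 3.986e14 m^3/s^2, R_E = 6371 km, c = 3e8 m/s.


r = 7.956657e+06 m
v = sqrt(mu/r) = 7077.8822 m/s (worst-case radial velocity)
f = 22.01 GHz = 2.201e+10 Hz
fd = 2*f*v/c = 2*2.201e+10*7077.8822/3.0e+08
fd = 1.0385612e+06 Hz

1.0386e+06 Hz


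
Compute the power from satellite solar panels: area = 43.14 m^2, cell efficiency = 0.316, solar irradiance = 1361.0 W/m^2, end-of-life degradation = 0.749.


P = area * eta * S * degradation
P = 43.14 * 0.316 * 1361.0 * 0.749
P = 13896.5555 W

13896.5555 W


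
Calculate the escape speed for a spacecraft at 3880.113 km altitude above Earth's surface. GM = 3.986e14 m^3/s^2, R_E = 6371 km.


r = 6371.0 + 3880.113 = 10251.1130 km = 1.0251113e+07 m
v_esc = sqrt(2*mu/r) = sqrt(2*3.986e14 / 1.0251113e+07)
v_esc = 8818.5693 m/s = 8.8186 km/s

8.8186 km/s


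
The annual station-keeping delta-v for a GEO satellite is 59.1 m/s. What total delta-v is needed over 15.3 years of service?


dV = rate * years = 59.1 * 15.3
dV = 904.2300 m/s

904.2300 m/s


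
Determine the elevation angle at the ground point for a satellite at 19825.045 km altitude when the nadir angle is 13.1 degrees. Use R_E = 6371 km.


r = R_E + alt = 26196.0450 km
Law of sines in the satellite / Earth-center / ground-point triangle:
  sin(nadir)/R_E = sin(90 + el)/r  =>  cos(el) = (r/R_E)*sin(nadir)
cos(el) = (26196.0450 / 6371.0000) * sin(13.1 deg) = 0.9319366
el = arccos(0.9319366) = 21.2613 deg
(Earth-central angle = 90 - nadir - el = 55.6387 deg)

21.2613 degrees


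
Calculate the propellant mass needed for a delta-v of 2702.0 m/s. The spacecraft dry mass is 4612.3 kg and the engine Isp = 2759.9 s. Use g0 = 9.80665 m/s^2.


ve = Isp * g0 = 2759.9 * 9.80665 = 27065.373335 m/s
mass ratio = exp(dv/ve) = exp(2702.0/27065.373335) = 1.10498566
m_prop = m_dry * (mr - 1) = 4612.3 * (1.10498566 - 1)
m_prop = 484.2254 kg

484.2254 kg


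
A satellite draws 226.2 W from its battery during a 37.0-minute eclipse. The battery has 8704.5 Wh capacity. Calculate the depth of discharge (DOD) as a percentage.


E_used = P * t / 60 = 226.2 * 37.0 / 60 = 139.4900 Wh
DOD = E_used / E_total * 100 = 139.4900 / 8704.5 * 100
DOD = 1.6025 %

1.6025 %


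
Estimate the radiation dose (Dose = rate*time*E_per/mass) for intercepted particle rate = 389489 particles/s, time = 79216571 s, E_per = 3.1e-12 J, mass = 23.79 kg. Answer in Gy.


Total energy deposited = rate * time * E_per
  = 389489 * 79216571 * 3.1e-12 = 95.6473 J
Dose = E_total / mass = 95.6473 / 23.79
Dose = 4.0205 Gy

4.0205 Gy


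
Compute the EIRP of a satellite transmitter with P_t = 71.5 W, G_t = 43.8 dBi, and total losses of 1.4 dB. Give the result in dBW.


Pt = 71.5 W = 18.5431 dBW
EIRP = Pt_dBW + Gt - losses = 18.5431 + 43.8 - 1.4 = 60.9431 dBW

60.9431 dBW


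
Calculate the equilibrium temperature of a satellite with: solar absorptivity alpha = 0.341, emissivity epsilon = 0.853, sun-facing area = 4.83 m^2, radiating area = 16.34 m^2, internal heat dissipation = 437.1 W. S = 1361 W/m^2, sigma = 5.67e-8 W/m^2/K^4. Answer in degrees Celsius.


Numerator = alpha*S*A_sun + Q_int = 0.341*1361*4.83 + 437.1 = 2678.7078 W
Denominator = eps*sigma*A_rad = 0.853*5.67e-8*16.34 = 7.9028573e-07 W/K^4
T^4 = 3.3895434e+09 K^4
T = 241.2878 K = -31.8622 C

-31.8622 degrees Celsius


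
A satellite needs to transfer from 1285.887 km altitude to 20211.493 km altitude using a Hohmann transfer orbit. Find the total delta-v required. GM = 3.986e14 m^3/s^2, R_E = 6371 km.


r1 = 7656.8870 km = 7.656887e+06 m
r2 = 26582.4930 km = 2.6582493e+07 m
dv1 = sqrt(mu/r1)*(sqrt(2*r2/(r1+r2)) - 1) = 1775.5749 m/s
dv2 = sqrt(mu/r2)*(1 - sqrt(2*r1/(r1+r2))) = 1282.6190 m/s
total dv = |dv1| + |dv2| = 1775.5749 + 1282.6190 = 3058.1939 m/s = 3.0582 km/s

3.0582 km/s


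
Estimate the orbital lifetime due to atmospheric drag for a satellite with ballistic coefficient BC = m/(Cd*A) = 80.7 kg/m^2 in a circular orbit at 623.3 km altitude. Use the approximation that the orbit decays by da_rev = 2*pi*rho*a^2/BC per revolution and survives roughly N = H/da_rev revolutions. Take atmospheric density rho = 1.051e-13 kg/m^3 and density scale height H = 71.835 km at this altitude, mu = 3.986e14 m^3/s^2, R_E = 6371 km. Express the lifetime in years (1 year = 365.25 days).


a = R_E + alt = 6994.3000 km = 6.9943e+06 m
da_rev = 2*pi*rho*a^2/BC = 2*pi*1.051e-13*(6.9943e+06)^2/80.7 = 0.400311035 m per revolution
N = H/da_rev = 71835.0000 m / 0.400311035 m = 179447.9635 revolutions
P = 2*pi*sqrt(a^3/mu) = 5821.4022 s
lifetime = N*P = 179447.9635 * 5821.4022 = 1.0446388e+09 s = 12090.7265 days
years = 12090.7265 / 365.25 = 33.1026 years

33.1026 years


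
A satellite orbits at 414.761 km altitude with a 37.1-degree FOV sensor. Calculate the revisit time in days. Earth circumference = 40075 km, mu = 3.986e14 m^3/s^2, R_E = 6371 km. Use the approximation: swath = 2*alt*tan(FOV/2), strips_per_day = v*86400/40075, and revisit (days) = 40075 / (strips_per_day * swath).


swath = 2*414.761*tan(0.3237586) = 278.3594 km
v = sqrt(mu/r) = 7664.2448 m/s = 7.6642 km/s
strips/day = v*86400/40075 = 7.6642*86400/40075 = 16.5238
coverage/day = strips * swath = 16.5238 * 278.3594 = 4599.5505 km
revisit = 40075 / 4599.5505 = 8.7128 days

8.7128 days


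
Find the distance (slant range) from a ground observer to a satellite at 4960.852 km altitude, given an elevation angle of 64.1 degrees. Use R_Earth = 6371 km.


h = 4960.852 km, el = 64.1 deg
d = -R_E*sin(el) + sqrt((R_E*sin(el))^2 + 2*R_E*h + h^2)
d = -6371.0000*sin(1.1188) + sqrt((6371.0000*0.8995578)^2 + 2*6371.0000*4960.852 + 4960.852^2)
d = 5253.7495 km

5253.7495 km
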